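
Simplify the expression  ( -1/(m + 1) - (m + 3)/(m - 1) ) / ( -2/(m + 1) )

(m² + 5*m + 2)/(2*m - 2)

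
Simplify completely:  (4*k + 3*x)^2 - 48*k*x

(4*k - 3*x)^2

Expanding gives 16*k^2 - 24*k*x + 9*x^2, a perfect square.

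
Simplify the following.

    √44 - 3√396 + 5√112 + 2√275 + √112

-6*√11 + 24*√7

√44 = 2*√11; 3√396 = 18*√11; 5√112 = 20*√7; 2√275 = 10*√11; √112 = 4*√7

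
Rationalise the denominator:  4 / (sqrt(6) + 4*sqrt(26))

Multiply numerator and denominator by -sqrt(6) + 4*sqrt(26).
Denominator becomes 410; numerator becomes -4*sqrt(6) + 16*sqrt(26).

(-2*sqrt(6) + 8*sqrt(26))/205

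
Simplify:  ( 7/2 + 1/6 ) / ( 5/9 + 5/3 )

Numerator: 7/2 + 1/6 = 11/3
Denominator: 5/9 + 5/3 = 20/9
Divide: (11/3) · (9/20) = 33/20

33/20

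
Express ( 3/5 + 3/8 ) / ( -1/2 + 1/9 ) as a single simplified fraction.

Numerator: 3/5 + 3/8 = 39/40
Denominator: -1/2 + 1/9 = -7/18
Divide: (39/40) · (-18/7) = -351/140

-351/140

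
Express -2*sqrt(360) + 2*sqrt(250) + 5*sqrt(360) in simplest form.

2*sqrt(360) = 12*sqrt(10); 2*sqrt(250) = 10*sqrt(10); 5*sqrt(360) = 30*sqrt(10)
Combine: (-12 + 10 + 30)·sqrt(10) = 28*sqrt(10)

28*sqrt(10)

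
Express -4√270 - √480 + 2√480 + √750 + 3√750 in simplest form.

4√270 = 12*√30; √480 = 4*√30; 2√480 = 8*√30; √750 = 5*√30; 3√750 = 15*√30
Combine: (-12 - 4 + 8 + 5 + 15)·√30 = 12*√30

12*√30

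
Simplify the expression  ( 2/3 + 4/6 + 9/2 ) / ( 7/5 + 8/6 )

Numerator: 2/3 + 4/6 + 9/2 = 35/6
Denominator: 7/5 + 8/6 = 41/15
Divide: (35/6) · (15/41) = 175/82

175/82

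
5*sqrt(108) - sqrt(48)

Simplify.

5*sqrt(108) = 30*sqrt(3); sqrt(48) = 4*sqrt(3)
Combine: (30 - 4)·sqrt(3) = 26*sqrt(3)

26*sqrt(3)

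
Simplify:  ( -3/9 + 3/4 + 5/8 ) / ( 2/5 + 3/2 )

Numerator: -3/9 + 3/4 + 5/8 = 25/24
Denominator: 2/5 + 3/2 = 19/10
Divide: (25/24) · (10/19) = 125/228

125/228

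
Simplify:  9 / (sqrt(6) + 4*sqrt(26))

Multiply numerator and denominator by -sqrt(6) + 4*sqrt(26).
Denominator becomes 410; numerator becomes -9*sqrt(6) + 36*sqrt(26).

(-9*sqrt(6) + 36*sqrt(26))/410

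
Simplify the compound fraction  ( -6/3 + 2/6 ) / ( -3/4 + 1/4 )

Numerator: -6/3 + 2/6 = -5/3
Denominator: -3/4 + 1/4 = -1/2
Divide: (-5/3) · (-2) = 10/3

10/3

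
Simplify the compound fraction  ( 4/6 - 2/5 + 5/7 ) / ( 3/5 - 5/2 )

Numerator: 4/6 - 2/5 + 5/7 = 103/105
Denominator: 3/5 - 5/2 = -19/10
Divide: (103/105) · (-10/19) = -206/399

-206/399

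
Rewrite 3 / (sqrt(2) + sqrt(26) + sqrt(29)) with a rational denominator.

Group as (sqrt(2) + sqrt(29)) + sqrt(26); multiply by (sqrt(2) + sqrt(29)) - sqrt(26), then rationalise the remaining surd.

(-4*sqrt(377) - sqrt(29) + 5*sqrt(26) + 53*sqrt(2))/69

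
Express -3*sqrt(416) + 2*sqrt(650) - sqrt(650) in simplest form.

-7*sqrt(26)

3*sqrt(416) = 12*sqrt(26); 2*sqrt(650) = 10*sqrt(26); sqrt(650) = 5*sqrt(26)
Combine: (-12 + 10 - 5)·sqrt(26) = -7*sqrt(26)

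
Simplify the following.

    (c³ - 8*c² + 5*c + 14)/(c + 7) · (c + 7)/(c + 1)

Factor: c³ - 8*c² + 5*c + 14 = (c + 1)·(c - 7)·(c - 2)
Cancel the common factors (c + 7), (c + 1).

c² - 9*c + 14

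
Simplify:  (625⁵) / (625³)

625⁵ = 5^20; 625³ = 5^12
Combine exponents: 5^8

5^8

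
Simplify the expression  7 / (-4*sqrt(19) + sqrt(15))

(-28*sqrt(19) - 7*sqrt(15))/289

Multiply numerator and denominator by sqrt(15) + 4*sqrt(19).
Denominator becomes -289; numerator becomes 7*sqrt(15) + 28*sqrt(19).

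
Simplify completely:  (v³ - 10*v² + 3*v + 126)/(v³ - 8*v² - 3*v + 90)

Factor: v³ - 10*v² + 3*v + 126 = (v - 7)·(v + 3)·(v - 6);  v³ - 8*v² - 3*v + 90 = (v + 3)·(v - 5)·(v - 6)
Cancel the common factors (v + 3), (v - 6).

(v - 7)/(v - 5)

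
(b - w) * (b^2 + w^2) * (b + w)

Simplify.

b^4 - w^4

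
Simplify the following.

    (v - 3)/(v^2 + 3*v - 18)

Factor: v^2 + 3*v - 18 = (v - 3)*(v + 6)
Cancel the common factor (v - 3).

1/(v + 6)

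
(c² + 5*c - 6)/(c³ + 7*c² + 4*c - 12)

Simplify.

1/(c + 2)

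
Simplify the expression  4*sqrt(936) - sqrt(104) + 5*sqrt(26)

27*sqrt(26)

4*sqrt(936) = 24*sqrt(26); sqrt(104) = 2*sqrt(26); 5*sqrt(26) = 5*sqrt(26)
Combine: (24 - 2 + 5)·sqrt(26) = 27*sqrt(26)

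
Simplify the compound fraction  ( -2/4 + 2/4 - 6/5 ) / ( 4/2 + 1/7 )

Numerator: -2/4 + 2/4 - 6/5 = -6/5
Denominator: 4/2 + 1/7 = 15/7
Divide: (-6/5) · (7/15) = -14/25

-14/25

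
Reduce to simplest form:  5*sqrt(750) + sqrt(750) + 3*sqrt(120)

36*sqrt(30)

5*sqrt(750) = 25*sqrt(30); sqrt(750) = 5*sqrt(30); 3*sqrt(120) = 6*sqrt(30)
Combine: (25 + 5 + 6)·sqrt(30) = 36*sqrt(30)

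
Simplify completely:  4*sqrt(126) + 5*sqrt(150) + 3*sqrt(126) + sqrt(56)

25*sqrt(6) + 23*sqrt(14)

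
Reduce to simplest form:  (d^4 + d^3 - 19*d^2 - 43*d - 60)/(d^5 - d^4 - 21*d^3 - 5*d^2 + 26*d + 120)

Factor: d^4 + d^3 - 19*d^2 - 43*d - 60 = (d - 5)*(d^2 + 2*d + 3)*(d + 4);  d^5 - d^4 - 21*d^3 - 5*d^2 + 26*d + 120 = (d - 2)*(d + 4)*(d^2 + 2*d + 3)*(d - 5)
Cancel the common factors (d^2 + 2*d + 3), (d + 4), (d - 5).

1/(d - 2)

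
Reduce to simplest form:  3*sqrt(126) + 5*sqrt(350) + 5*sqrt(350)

3*sqrt(126) = 9*sqrt(14); 5*sqrt(350) = 25*sqrt(14); 5*sqrt(350) = 25*sqrt(14)
Combine: (9 + 25 + 25)·sqrt(14) = 59*sqrt(14)

59*sqrt(14)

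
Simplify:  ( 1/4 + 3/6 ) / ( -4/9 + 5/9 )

Numerator: 1/4 + 3/6 = 3/4
Denominator: -4/9 + 5/9 = 1/9
Divide: (3/4) · (9) = 27/4

27/4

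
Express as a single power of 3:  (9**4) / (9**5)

9**4 = 3**8; 9**5 = 3**10
Combine exponents: 3**(-2)

3**(-2)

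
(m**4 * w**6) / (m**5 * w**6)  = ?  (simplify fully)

1/m

Quotient: (m**-1)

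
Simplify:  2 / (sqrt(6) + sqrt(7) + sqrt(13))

Group as (sqrt(6) + sqrt(7)) + sqrt(13); multiply by (sqrt(6) + sqrt(7)) - sqrt(13), then rationalise the remaining surd.

(-sqrt(546) + 6*sqrt(7) + 7*sqrt(6))/42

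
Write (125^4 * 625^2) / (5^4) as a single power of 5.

125^4 = 5^12; 625^2 = 5^8; 5^4 = 5^4
Combine exponents: 5^16

5^16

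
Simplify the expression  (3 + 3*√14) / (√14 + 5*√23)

(-14 - √14 + 5*√23 + 5*√322)/187

Multiply numerator and denominator by -5*√23 + √14.
Denominator becomes -561; numerator becomes -15*√322 - 15*√23 + 3*√14 + 42.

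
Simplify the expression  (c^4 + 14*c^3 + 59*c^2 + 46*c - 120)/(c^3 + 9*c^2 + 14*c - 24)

c + 5

Factor: c^4 + 14*c^3 + 59*c^2 + 46*c - 120 = (c + 5)*(c + 6)*(c - 1)*(c + 4);  c^3 + 9*c^2 + 14*c - 24 = (c + 4)*(c - 1)*(c + 6)
Cancel the common factors (c - 1), (c + 4), (c + 6).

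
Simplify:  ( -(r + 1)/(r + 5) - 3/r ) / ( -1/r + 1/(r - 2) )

(-r**3 - 2*r**2 - 7*r + 30)/(2*r + 10)

Numerator: -(r + 1)/(r + 5) - 3/r = (-r**2 - 4*r - 15)/(r**2 + 5*r)
Denominator: -1/r + 1/(r - 2) = 2/(r**2 - 2*r)
Divide: ((-r**2 - 4*r - 15)/(r**2 + 5*r)) · (r**2/2 - r) = (-r**3 - 2*r**2 - 7*r + 30)/(2*r + 10)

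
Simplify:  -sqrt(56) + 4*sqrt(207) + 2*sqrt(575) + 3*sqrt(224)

sqrt(56) = 2*sqrt(14); 4*sqrt(207) = 12*sqrt(23); 2*sqrt(575) = 10*sqrt(23); 3*sqrt(224) = 12*sqrt(14)

10*sqrt(14) + 22*sqrt(23)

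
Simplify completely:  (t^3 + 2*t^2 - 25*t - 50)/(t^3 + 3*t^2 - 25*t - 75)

(t + 2)/(t + 3)

Factor: t^3 + 2*t^2 - 25*t - 50 = (t + 2)*(t - 5)*(t + 5);  t^3 + 3*t^2 - 25*t - 75 = (t - 5)*(t + 5)*(t + 3)
Cancel the common factors (t - 5), (t + 5).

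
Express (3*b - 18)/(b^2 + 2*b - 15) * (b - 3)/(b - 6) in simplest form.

3/(b + 5)

Factor: 3*b - 18 = 3*(b - 6);  b^2 + 2*b - 15 = (b - 3)*(b + 5)
Cancel the common factors (b - 6), (b - 3).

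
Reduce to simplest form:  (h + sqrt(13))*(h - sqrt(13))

h^2 - 13

Product of conjugates: (P+Q)(P-Q) = P^2 - Q^2.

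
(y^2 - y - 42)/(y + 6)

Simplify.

y - 7

Factor: y^2 - y - 42 = (y + 6)*(y - 7)
Cancel the common factor (y + 6).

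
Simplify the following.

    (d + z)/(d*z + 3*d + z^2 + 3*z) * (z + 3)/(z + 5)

1/(z + 5)

Factor: d*z + 3*d + z^2 + 3*z = (d + z)*(z + 3)
Cancel the common factors (z + 3), (d + z).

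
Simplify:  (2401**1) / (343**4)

7**(-8)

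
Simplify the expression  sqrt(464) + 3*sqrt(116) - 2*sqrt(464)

sqrt(464) = 4*sqrt(29); 3*sqrt(116) = 6*sqrt(29); 2*sqrt(464) = 8*sqrt(29)
Combine: (4 + 6 - 8)·sqrt(29) = 2*sqrt(29)

2*sqrt(29)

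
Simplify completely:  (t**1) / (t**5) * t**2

t**(-2)

Quotient: (t**-4)
Multiply by t**2: add exponents.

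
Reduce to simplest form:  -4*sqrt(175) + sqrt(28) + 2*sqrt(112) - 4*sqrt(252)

4*sqrt(175) = 20*sqrt(7); sqrt(28) = 2*sqrt(7); 2*sqrt(112) = 8*sqrt(7); 4*sqrt(252) = 24*sqrt(7)
Combine: (-20 + 2 + 8 - 24)·sqrt(7) = -34*sqrt(7)

-34*sqrt(7)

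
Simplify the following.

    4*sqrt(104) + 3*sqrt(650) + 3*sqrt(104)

29*sqrt(26)

4*sqrt(104) = 8*sqrt(26); 3*sqrt(650) = 15*sqrt(26); 3*sqrt(104) = 6*sqrt(26)
Combine: (8 + 15 + 6)·sqrt(26) = 29*sqrt(26)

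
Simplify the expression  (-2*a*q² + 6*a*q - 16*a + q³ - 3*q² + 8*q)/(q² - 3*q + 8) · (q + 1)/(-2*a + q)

Factor: -2*a*q² + 6*a*q - 16*a + q³ - 3*q² + 8*q = (q² - 3*q + 8)·(-2*a + q)
Cancel the common factors (q² - 3*q + 8), (-2*a + q).

q + 1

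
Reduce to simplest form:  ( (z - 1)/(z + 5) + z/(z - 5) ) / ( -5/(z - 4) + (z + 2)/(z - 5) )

Numerator: (z - 1)/(z + 5) + z/(z - 5) = (2*z^2 - z + 5)/(z^2 - 25)
Denominator: -5/(z - 4) + (z + 2)/(z - 5) = (z^2 - 7*z + 17)/(z^2 - 9*z + 20)
Divide: ((2*z^2 - z + 5)/(z^2 - 25)) · ((z^2 - 9*z + 20)/(z^2 - 7*z + 17)) = (2*z^3 - 9*z^2 + 9*z - 20)/(z^3 - 2*z^2 - 18*z + 85)

(2*z^3 - 9*z^2 + 9*z - 20)/(z^3 - 2*z^2 - 18*z + 85)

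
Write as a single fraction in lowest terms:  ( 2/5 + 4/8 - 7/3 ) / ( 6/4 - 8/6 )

-43/5

Numerator: 2/5 + 4/8 - 7/3 = -43/30
Denominator: 6/4 - 8/6 = 1/6
Divide: (-43/30) · (6) = -43/5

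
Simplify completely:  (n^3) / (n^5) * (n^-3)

n^(-5)

Quotient: (n^-2)
Multiply by (n^-3): add exponents.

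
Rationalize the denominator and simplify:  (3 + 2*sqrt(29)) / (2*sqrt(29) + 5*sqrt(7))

Multiply numerator and denominator by -5*sqrt(7) + 2*sqrt(29).
Denominator becomes -59; numerator becomes -10*sqrt(203) - 15*sqrt(7) + 6*sqrt(29) + 116.

(-116 - 6*sqrt(29) + 15*sqrt(7) + 10*sqrt(203))/59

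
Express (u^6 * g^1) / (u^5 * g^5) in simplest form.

Quotient: u^1 * (g^-4)

u/g^4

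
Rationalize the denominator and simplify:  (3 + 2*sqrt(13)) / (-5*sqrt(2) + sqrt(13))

Multiply numerator and denominator by sqrt(13) + 5*sqrt(2).
Denominator becomes -37; numerator becomes 3*sqrt(13) + 15*sqrt(2) + 26 + 10*sqrt(26).

(-10*sqrt(26) - 26 - 15*sqrt(2) - 3*sqrt(13))/37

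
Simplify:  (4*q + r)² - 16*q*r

Expanding gives 16*q² - 8*q*r + r², a perfect square.

(4*q - r)²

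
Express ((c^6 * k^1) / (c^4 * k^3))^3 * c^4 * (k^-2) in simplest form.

Inside the bracket: c^2 * (k^-2)
Raise to the power 3: c^6 * (k^-6)
Multiply by c^4 * (k^-2): add exponents.

c^10/k^8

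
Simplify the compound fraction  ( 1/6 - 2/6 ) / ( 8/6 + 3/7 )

Numerator: 1/6 - 2/6 = -1/6
Denominator: 8/6 + 3/7 = 37/21
Divide: (-1/6) · (21/37) = -7/74

-7/74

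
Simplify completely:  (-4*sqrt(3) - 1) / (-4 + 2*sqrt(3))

(14 + 9*sqrt(3))/2

Multiply numerator and denominator by -4 - 2*sqrt(3).
Denominator becomes 4; numerator becomes 28 + 18*sqrt(3).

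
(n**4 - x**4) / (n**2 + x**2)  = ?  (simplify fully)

Difference of fourth powers: factor out (n**2 + x**2).

n**2 - x**2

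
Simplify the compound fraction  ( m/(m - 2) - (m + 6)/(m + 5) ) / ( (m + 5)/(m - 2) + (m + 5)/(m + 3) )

(m**2 + 15*m + 36)/(2*m**3 + 21*m**2 + 60*m + 25)

Numerator: m/(m - 2) - (m + 6)/(m + 5) = (m + 12)/(m**2 + 3*m - 10)
Denominator: (m + 5)/(m - 2) + (m + 5)/(m + 3) = (2*m**2 + 11*m + 5)/(m**2 + m - 6)
Divide: ((m + 12)/(m**2 + 3*m - 10)) · ((m**2 + m - 6)/(2*m**2 + 11*m + 5)) = (m**2 + 15*m + 36)/(2*m**3 + 21*m**2 + 60*m + 25)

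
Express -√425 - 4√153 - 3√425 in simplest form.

-32*√17

√425 = 5*√17; 4√153 = 12*√17; 3√425 = 15*√17
Combine: (-5 - 12 - 15)·√17 = -32*√17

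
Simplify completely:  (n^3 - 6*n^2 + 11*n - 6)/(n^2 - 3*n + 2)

n - 3

Factor: n^3 - 6*n^2 + 11*n - 6 = (n - 2)*(n - 1)*(n - 3);  n^2 - 3*n + 2 = (n - 2)*(n - 1)
Cancel the common factors (n - 2), (n - 1).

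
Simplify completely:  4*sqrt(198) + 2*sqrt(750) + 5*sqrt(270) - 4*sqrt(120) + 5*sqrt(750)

12*sqrt(22) + 42*sqrt(30)

4*sqrt(198) = 12*sqrt(22); 2*sqrt(750) = 10*sqrt(30); 5*sqrt(270) = 15*sqrt(30); 4*sqrt(120) = 8*sqrt(30); 5*sqrt(750) = 25*sqrt(30)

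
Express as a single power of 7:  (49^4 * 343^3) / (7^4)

49^4 = 7^8; 343^3 = 7^9; 7^4 = 7^4
Combine exponents: 7^13

7^13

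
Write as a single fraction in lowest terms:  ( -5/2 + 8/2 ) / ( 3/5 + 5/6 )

Numerator: -5/2 + 8/2 = 3/2
Denominator: 3/5 + 5/6 = 43/30
Divide: (3/2) · (30/43) = 45/43

45/43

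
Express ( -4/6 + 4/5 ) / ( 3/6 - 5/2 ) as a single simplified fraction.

Numerator: -4/6 + 4/5 = 2/15
Denominator: 3/6 - 5/2 = -2
Divide: (2/15) · (-1/2) = -1/15

-1/15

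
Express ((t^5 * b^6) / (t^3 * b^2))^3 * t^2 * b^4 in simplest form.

b^16*t^8

Inside the bracket: t^2 * b^4
Raise to the power 3: t^6 * b^12
Multiply by t^2 * b^4: add exponents.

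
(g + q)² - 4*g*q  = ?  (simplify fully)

(g - q)²

Expand the square and combine the 4*g*q term.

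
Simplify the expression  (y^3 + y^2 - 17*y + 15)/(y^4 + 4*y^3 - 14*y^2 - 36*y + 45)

Factor: y^3 + y^2 - 17*y + 15 = (y + 5)*(y - 1)*(y - 3);  y^4 + 4*y^3 - 14*y^2 - 36*y + 45 = (y - 1)*(y + 5)*(y + 3)*(y - 3)
Cancel the common factors (y - 1), (y + 5), (y - 3).

1/(y + 3)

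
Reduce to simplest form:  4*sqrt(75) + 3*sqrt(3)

4*sqrt(75) = 20*sqrt(3); 3*sqrt(3) = 3*sqrt(3)
Combine: (20 + 3)·sqrt(3) = 23*sqrt(3)

23*sqrt(3)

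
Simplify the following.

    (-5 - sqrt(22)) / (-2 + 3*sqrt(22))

Multiply numerator and denominator by -3*sqrt(22) - 2.
Denominator becomes -194; numerator becomes 76 + 17*sqrt(22).

(-17*sqrt(22) - 76)/194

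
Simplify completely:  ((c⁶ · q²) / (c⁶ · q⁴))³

q^(-6)

Inside the bracket: (q^-2)
Raise to the power 3: (q^-6)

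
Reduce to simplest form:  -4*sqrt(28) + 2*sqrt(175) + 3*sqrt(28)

8*sqrt(7)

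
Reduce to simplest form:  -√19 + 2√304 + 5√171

22*√19

√19 = √19; 2√304 = 8*√19; 5√171 = 15*√19
Combine: (-1 + 8 + 15)·√19 = 22*√19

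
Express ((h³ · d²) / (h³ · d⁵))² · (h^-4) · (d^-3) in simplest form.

1/(d⁹*h⁴)

Inside the bracket: (d^-3)
Raise to the power 2: (d^-6)
Multiply by (h^-4) · (d^-3): add exponents.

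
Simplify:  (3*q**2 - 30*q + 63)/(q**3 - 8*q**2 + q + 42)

3/(q + 2)

Factor: 3*q**2 - 30*q + 63 = 3*(q - 7)*(q - 3);  q**3 - 8*q**2 + q + 42 = (q - 7)*(q + 2)*(q - 3)
Cancel the common factors (q - 3), (q - 7).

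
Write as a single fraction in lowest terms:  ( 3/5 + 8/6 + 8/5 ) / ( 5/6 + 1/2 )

53/20

Numerator: 3/5 + 8/6 + 8/5 = 53/15
Denominator: 5/6 + 1/2 = 4/3
Divide: (53/15) · (3/4) = 53/20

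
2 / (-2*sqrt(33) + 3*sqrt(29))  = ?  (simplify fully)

(4*sqrt(33) + 6*sqrt(29))/129

Multiply numerator and denominator by 2*sqrt(33) + 3*sqrt(29).
Denominator becomes 129; numerator becomes 4*sqrt(33) + 6*sqrt(29).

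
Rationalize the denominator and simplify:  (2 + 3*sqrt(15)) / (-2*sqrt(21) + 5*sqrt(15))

(4*sqrt(21) + 10*sqrt(15) + 18*sqrt(35) + 225)/291

Multiply numerator and denominator by 2*sqrt(21) + 5*sqrt(15).
Denominator becomes 291; numerator becomes 4*sqrt(21) + 10*sqrt(15) + 18*sqrt(35) + 225.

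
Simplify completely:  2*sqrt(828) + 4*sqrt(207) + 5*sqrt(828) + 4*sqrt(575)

74*sqrt(23)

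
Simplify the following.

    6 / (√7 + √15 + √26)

(-3*√2730 - 6*√26 + 27*√15 + 51*√7)/101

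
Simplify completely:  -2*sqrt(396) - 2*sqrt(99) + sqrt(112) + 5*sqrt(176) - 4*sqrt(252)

2*sqrt(396) = 12*sqrt(11); 2*sqrt(99) = 6*sqrt(11); sqrt(112) = 4*sqrt(7); 5*sqrt(176) = 20*sqrt(11); 4*sqrt(252) = 24*sqrt(7)

-20*sqrt(7) + 2*sqrt(11)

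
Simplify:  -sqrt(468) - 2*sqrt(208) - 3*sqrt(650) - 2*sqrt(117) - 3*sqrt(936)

-33*sqrt(26) - 20*sqrt(13)

sqrt(468) = 6*sqrt(13); 2*sqrt(208) = 8*sqrt(13); 3*sqrt(650) = 15*sqrt(26); 2*sqrt(117) = 6*sqrt(13); 3*sqrt(936) = 18*sqrt(26)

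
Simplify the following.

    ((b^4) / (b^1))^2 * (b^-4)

b^2

Inside the bracket: b^3
Raise to the power 2: b^6
Multiply by (b^-4): add exponents.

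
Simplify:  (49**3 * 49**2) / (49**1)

7**8

49**3 = 7**6; 49**2 = 7**4; 49**1 = 7**2
Combine exponents: 7**8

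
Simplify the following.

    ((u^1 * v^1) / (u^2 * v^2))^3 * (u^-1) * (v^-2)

Inside the bracket: (u^-1) * (v^-1)
Raise to the power 3: (u^-3) * (v^-3)
Multiply by (u^-1) * (v^-2): add exponents.

1/(u^4*v^5)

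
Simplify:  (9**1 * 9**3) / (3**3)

9**1 = 3**2; 9**3 = 3**6; 3**3 = 3**3
Combine exponents: 3**5

3**5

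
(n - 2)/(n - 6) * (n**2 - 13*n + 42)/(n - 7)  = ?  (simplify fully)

Factor: n**2 - 13*n + 42 = (n - 7)*(n - 6)
Cancel the common factors (n - 6), (n - 7).

n - 2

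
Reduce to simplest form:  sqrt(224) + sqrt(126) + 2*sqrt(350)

sqrt(224) = 4*sqrt(14); sqrt(126) = 3*sqrt(14); 2*sqrt(350) = 10*sqrt(14)
Combine: (4 + 3 + 10)·sqrt(14) = 17*sqrt(14)

17*sqrt(14)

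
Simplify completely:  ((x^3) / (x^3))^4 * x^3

x^3

Inside the bracket: 1
Raise to the power 4: 1
Multiply by x^3: add exponents.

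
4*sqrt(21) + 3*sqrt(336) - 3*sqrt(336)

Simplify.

4*sqrt(21) = 4*sqrt(21); 3*sqrt(336) = 12*sqrt(21); 3*sqrt(336) = 12*sqrt(21)
Combine: (4 + 12 - 12)·sqrt(21) = 4*sqrt(21)

4*sqrt(21)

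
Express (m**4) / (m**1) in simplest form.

Quotient: m**3

m**3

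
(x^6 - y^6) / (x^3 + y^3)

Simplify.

Factor x^6 - y^6 and cancel (x^3 + y^3).

x^3 - y^3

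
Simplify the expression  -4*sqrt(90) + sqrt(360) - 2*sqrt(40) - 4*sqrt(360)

-34*sqrt(10)

4*sqrt(90) = 12*sqrt(10); sqrt(360) = 6*sqrt(10); 2*sqrt(40) = 4*sqrt(10); 4*sqrt(360) = 24*sqrt(10)
Combine: (-12 + 6 - 4 - 24)·sqrt(10) = -34*sqrt(10)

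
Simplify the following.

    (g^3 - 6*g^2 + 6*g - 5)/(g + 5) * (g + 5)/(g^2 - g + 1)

g - 5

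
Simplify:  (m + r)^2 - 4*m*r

(m - r)^2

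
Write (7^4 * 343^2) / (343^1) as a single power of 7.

7^4 = 7^4; 343^2 = 7^6; 343^1 = 7^3
Combine exponents: 7^7

7^7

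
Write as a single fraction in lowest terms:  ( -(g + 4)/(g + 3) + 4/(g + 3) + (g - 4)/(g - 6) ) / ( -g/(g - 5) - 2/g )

(-5*g^3 + 37*g^2 - 60*g)/(g^4 - g^3 - 34*g^2 - 6*g + 180)

Numerator: -(g + 4)/(g + 3) + 4/(g + 3) + (g - 4)/(g - 6) = (5*g - 12)/(g^2 - 3*g - 18)
Denominator: -g/(g - 5) - 2/g = (-g^2 - 2*g + 10)/(g^2 - 5*g)
Divide: ((5*g - 12)/(g^2 - 3*g - 18)) · ((g^2 - 5*g)/(-g^2 - 2*g + 10)) = (-5*g^3 + 37*g^2 - 60*g)/(g^4 - g^3 - 34*g^2 - 6*g + 180)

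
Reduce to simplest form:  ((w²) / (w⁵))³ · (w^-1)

Inside the bracket: (w^-3)
Raise to the power 3: (w^-9)
Multiply by (w^-1): add exponents.

w^(-10)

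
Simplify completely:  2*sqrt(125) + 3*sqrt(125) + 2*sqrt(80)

33*sqrt(5)

2*sqrt(125) = 10*sqrt(5); 3*sqrt(125) = 15*sqrt(5); 2*sqrt(80) = 8*sqrt(5)
Combine: (10 + 15 + 8)·sqrt(5) = 33*sqrt(5)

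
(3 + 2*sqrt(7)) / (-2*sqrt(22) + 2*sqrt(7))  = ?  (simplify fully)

Multiply numerator and denominator by 2*sqrt(7) + 2*sqrt(22).
Denominator becomes -60; numerator becomes 6*sqrt(7) + 28 + 6*sqrt(22) + 4*sqrt(154).

(-2*sqrt(154) - 3*sqrt(22) - 14 - 3*sqrt(7))/30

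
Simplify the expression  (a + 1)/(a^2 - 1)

Factor: a^2 - 1 = (a - 1)*(a + 1)
Cancel the common factor (a + 1).

1/(a - 1)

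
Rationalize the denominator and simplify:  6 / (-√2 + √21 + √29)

(-24*√2 - 3*√29 + 5*√21 + √1218)/11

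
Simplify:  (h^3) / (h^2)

h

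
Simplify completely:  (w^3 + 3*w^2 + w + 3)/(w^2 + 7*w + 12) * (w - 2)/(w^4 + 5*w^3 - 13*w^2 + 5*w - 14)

Factor: w^3 + 3*w^2 + w + 3 = (w^2 + 1)*(w + 3);  w^2 + 7*w + 12 = (w + 4)*(w + 3);  w^4 + 5*w^3 - 13*w^2 + 5*w - 14 = (w + 7)*(w - 2)*(w^2 + 1)
Cancel the common factors (w^2 + 1), (w - 2), (w + 3).

1/(w^2 + 11*w + 28)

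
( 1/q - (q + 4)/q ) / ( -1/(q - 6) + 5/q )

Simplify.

(-q^2 + 3*q + 18)/(4*q - 30)

Numerator: 1/q - (q + 4)/q = (-q - 3)/q
Denominator: -1/(q - 6) + 5/q = (4*q - 30)/(q^2 - 6*q)
Divide: ((-q - 3)/q) · ((q^2 - 6*q)/(4*q - 30)) = (-q^2 + 3*q + 18)/(4*q - 30)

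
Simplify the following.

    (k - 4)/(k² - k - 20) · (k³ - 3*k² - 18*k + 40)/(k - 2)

k - 4

Factor: k² - k - 20 = (k + 4)·(k - 5);  k³ - 3*k² - 18*k + 40 = (k - 5)·(k + 4)·(k - 2)
Cancel the common factors (k - 2), (k + 4), (k - 5).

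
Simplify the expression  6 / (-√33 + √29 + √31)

Group as (√29 + √31) - √33; multiply by (√29 + √31) + √33, then rationalise the remaining surd.

(-162*√33 + 186*√31 + 210*√29 + 12*√29667)/2867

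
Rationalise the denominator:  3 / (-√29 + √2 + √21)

Group as (√2 + √21) - √29; multiply by (√2 + √21) + √29, then rationalise the remaining surd.

(3*√29 + 5*√21 + 24*√2 + √1218)/22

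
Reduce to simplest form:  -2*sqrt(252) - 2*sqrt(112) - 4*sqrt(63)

-32*sqrt(7)

2*sqrt(252) = 12*sqrt(7); 2*sqrt(112) = 8*sqrt(7); 4*sqrt(63) = 12*sqrt(7)
Combine: (-12 - 8 - 12)·sqrt(7) = -32*sqrt(7)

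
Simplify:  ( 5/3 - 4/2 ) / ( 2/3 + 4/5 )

Numerator: 5/3 - 4/2 = -1/3
Denominator: 2/3 + 4/5 = 22/15
Divide: (-1/3) · (15/22) = -5/22

-5/22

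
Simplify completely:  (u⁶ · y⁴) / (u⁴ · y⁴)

Quotient: u²

u²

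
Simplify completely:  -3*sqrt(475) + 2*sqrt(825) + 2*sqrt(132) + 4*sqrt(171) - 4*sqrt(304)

3*sqrt(475) = 15*sqrt(19); 2*sqrt(825) = 10*sqrt(33); 2*sqrt(132) = 4*sqrt(33); 4*sqrt(171) = 12*sqrt(19); 4*sqrt(304) = 16*sqrt(19)

-19*sqrt(19) + 14*sqrt(33)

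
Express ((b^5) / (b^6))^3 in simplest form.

b^(-3)

Inside the bracket: (b^-1)
Raise to the power 3: (b^-3)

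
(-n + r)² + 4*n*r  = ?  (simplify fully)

Expand the square and combine the 4*n*r term.

(n + r)²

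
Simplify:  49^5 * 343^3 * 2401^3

49^5 = 7^10; 343^3 = 7^9; 2401^3 = 7^12
Combine exponents: 7^31

7^31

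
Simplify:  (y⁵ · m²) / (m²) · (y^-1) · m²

Quotient: y⁵
Multiply by (y^-1) · m²: add exponents.

m²*y⁴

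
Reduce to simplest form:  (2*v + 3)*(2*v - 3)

4*v**2 - 9

Difference of squares with P = 2*v, Q = 3.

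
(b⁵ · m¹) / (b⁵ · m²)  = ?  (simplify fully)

1/m

Quotient: (m^-1)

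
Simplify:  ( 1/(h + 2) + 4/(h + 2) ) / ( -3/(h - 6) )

Numerator: 1/(h + 2) + 4/(h + 2) = 5/(h + 2)
Denominator: -3/(h - 6) = -3/(h - 6)
Divide: (5/(h + 2)) · (-h/3 + 2) = (-5*h + 30)/(3*h + 6)

(-5*h + 30)/(3*h + 6)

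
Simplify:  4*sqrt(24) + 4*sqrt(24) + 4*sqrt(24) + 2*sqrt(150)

34*sqrt(6)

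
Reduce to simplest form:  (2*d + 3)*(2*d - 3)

Difference of squares with P = 2*d, Q = 3.

4*d^2 - 9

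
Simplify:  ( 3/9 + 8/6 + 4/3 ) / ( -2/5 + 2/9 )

Numerator: 3/9 + 8/6 + 4/3 = 3
Denominator: -2/5 + 2/9 = -8/45
Divide: (3) · (-45/8) = -135/8

-135/8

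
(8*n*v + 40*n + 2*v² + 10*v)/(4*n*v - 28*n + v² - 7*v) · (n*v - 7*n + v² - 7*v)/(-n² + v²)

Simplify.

(2*v + 10)/(-n + v)

Factor: 8*n*v + 40*n + 2*v² + 10*v = 2·(4*n + v)·(v + 5);  4*n*v - 28*n + v² - 7*v = (v - 7)·(4*n + v);  n*v - 7*n + v² - 7*v = (v - 7)·(n + v);  -n² + v² = (-n + v)·(n + v)
Cancel the common factors (n + v), (v - 7), (4*n + v).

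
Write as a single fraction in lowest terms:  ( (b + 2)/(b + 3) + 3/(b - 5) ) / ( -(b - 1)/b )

Numerator: (b + 2)/(b + 3) + 3/(b - 5) = (b^2 - 1)/(b^2 - 2*b - 15)
Denominator: -(b - 1)/b = (-b + 1)/b
Divide: ((b^2 - 1)/(b^2 - 2*b - 15)) · (b/(-b + 1)) = (-b^2 - b)/(b^2 - 2*b - 15)

(-b^2 - b)/(b^2 - 2*b - 15)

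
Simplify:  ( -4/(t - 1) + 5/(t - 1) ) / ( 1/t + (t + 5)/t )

t/(t² + 5*t - 6)

Numerator: -4/(t - 1) + 5/(t - 1) = 1/(t - 1)
Denominator: 1/t + (t + 5)/t = (t + 6)/t
Divide: (1/(t - 1)) · (t/(t + 6)) = t/(t² + 5*t - 6)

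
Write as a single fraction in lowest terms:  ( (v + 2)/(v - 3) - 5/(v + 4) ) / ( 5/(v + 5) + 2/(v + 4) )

(v^3 + 6*v^2 + 28*v + 115)/(7*v^2 + 9*v - 90)

Numerator: (v + 2)/(v - 3) - 5/(v + 4) = (v^2 + v + 23)/(v^2 + v - 12)
Denominator: 5/(v + 5) + 2/(v + 4) = (7*v + 30)/(v^2 + 9*v + 20)
Divide: ((v^2 + v + 23)/(v^2 + v - 12)) · ((v^2 + 9*v + 20)/(7*v + 30)) = (v^3 + 6*v^2 + 28*v + 115)/(7*v^2 + 9*v - 90)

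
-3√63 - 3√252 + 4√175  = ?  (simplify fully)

-7*√7

3√63 = 9*√7; 3√252 = 18*√7; 4√175 = 20*√7
Combine: (-9 - 18 + 20)·√7 = -7*√7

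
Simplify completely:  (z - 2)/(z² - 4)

1/(z + 2)

Factor: z² - 4 = (z + 2)·(z - 2)
Cancel the common factor (z - 2).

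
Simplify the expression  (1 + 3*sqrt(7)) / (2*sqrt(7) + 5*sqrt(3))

(-42 - 2*sqrt(7) + 5*sqrt(3) + 15*sqrt(21))/47

Multiply numerator and denominator by -5*sqrt(3) + 2*sqrt(7).
Denominator becomes -47; numerator becomes -15*sqrt(21) - 5*sqrt(3) + 2*sqrt(7) + 42.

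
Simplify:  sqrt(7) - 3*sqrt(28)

-5*sqrt(7)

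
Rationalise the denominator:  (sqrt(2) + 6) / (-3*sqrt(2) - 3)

(-5*sqrt(2) + 4)/3

Multiply numerator and denominator by -3 + 3*sqrt(2).
Denominator becomes -9; numerator becomes -12 + 15*sqrt(2).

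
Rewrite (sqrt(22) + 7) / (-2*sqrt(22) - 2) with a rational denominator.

Multiply numerator and denominator by -2 + 2*sqrt(22).
Denominator becomes -84; numerator becomes 30 + 12*sqrt(22).

(-2*sqrt(22) - 5)/14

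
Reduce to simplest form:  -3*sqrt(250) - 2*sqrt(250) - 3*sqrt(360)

-43*sqrt(10)

3*sqrt(250) = 15*sqrt(10); 2*sqrt(250) = 10*sqrt(10); 3*sqrt(360) = 18*sqrt(10)
Combine: (-15 - 10 - 18)·sqrt(10) = -43*sqrt(10)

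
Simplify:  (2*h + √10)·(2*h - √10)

4*h² - 10

(2*h)^2 - (√10)^2 = 4*h² - 10.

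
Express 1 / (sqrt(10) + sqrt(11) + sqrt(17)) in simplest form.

(-sqrt(1870) + 2*sqrt(17) + 8*sqrt(11) + 9*sqrt(10))/212

Group as (sqrt(10) + sqrt(17)) + sqrt(11); multiply by (sqrt(10) + sqrt(17)) - sqrt(11), then rationalise the remaining surd.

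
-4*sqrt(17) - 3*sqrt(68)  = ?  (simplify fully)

4*sqrt(17) = 4*sqrt(17); 3*sqrt(68) = 6*sqrt(17)
Combine: (-4 - 6)·sqrt(17) = -10*sqrt(17)

-10*sqrt(17)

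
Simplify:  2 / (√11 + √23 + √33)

(-44*√69 + 2*√33 + 42*√23 + 90*√11)/1011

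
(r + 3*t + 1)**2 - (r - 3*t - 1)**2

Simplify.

4*r*(3*t + 1)

Binomially expand both and collect terms in r, (3*t + 1).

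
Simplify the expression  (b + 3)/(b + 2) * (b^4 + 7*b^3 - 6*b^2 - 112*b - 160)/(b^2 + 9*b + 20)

b^2 - b - 12

Factor: b^4 + 7*b^3 - 6*b^2 - 112*b - 160 = (b + 5)*(b - 4)*(b + 2)*(b + 4);  b^2 + 9*b + 20 = (b + 4)*(b + 5)
Cancel the common factors (b + 4), (b + 2), (b + 5).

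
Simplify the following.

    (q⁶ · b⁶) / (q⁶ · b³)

b³

Quotient: b³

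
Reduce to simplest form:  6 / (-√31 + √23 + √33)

(-150*√31 + 126*√33 + 246*√23 + 12*√23529)/2411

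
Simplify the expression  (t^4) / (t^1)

t^3

Quotient: t^3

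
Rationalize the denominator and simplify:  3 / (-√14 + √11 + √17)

(-7*√14 + 4*√17 + 10*√11 + √2618)/92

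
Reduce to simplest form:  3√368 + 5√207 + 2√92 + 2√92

35*√23

3√368 = 12*√23; 5√207 = 15*√23; 2√92 = 4*√23; 2√92 = 4*√23
Combine: (12 + 15 + 4 + 4)·√23 = 35*√23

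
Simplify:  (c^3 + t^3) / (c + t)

c^2 - c*t + t^2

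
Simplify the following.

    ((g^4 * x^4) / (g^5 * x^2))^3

x^6/g^3

Inside the bracket: (g^-1) * x^2
Raise to the power 3: (g^-3) * x^6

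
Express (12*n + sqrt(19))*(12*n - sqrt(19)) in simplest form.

144*n^2 - 19

(12*n)^2 - (sqrt(19))^2 = 144*n^2 - 19.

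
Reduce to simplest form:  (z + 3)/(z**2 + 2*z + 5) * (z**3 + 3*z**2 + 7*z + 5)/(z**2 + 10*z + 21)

Factor: z**3 + 3*z**2 + 7*z + 5 = (z**2 + 2*z + 5)*(z + 1);  z**2 + 10*z + 21 = (z + 7)*(z + 3)
Cancel the common factors (z**2 + 2*z + 5), (z + 3).

(z + 1)/(z + 7)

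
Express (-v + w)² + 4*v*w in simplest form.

(v + w)²

Expand the square and combine the 4*v*w term.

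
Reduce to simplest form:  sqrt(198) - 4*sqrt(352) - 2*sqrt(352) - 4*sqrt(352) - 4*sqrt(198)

sqrt(198) = 3*sqrt(22); 4*sqrt(352) = 16*sqrt(22); 2*sqrt(352) = 8*sqrt(22); 4*sqrt(352) = 16*sqrt(22); 4*sqrt(198) = 12*sqrt(22)
Combine: (3 - 16 - 8 - 16 - 12)·sqrt(22) = -49*sqrt(22)

-49*sqrt(22)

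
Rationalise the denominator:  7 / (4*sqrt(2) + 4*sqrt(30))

(-sqrt(2) + sqrt(30))/16

Multiply numerator and denominator by -4*sqrt(2) + 4*sqrt(30).
Denominator becomes 448; numerator becomes -28*sqrt(2) + 28*sqrt(30).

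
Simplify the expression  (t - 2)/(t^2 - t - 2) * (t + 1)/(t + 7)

1/(t + 7)

Factor: t^2 - t - 2 = (t + 1)*(t - 2)
Cancel the common factors (t - 2), (t + 1).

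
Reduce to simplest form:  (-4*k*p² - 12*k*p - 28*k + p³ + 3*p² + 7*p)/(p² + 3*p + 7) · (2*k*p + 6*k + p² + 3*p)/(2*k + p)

-4*k*p - 12*k + p² + 3*p

Factor: -4*k*p² - 12*k*p - 28*k + p³ + 3*p² + 7*p = (-4*k + p)·(p² + 3*p + 7);  2*k*p + 6*k + p² + 3*p = (2*k + p)·(p + 3)
Cancel the common factors (p² + 3*p + 7), (2*k + p).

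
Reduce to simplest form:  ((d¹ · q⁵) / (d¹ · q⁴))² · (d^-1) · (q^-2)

Inside the bracket: q¹
Raise to the power 2: q²
Multiply by (d^-1) · (q^-2): add exponents.

1/d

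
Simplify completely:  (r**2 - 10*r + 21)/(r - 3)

r - 7

Factor: r**2 - 10*r + 21 = (r - 3)*(r - 7)
Cancel the common factor (r - 3).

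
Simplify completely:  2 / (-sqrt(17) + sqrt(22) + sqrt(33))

Group as (sqrt(22) + sqrt(33)) - sqrt(17); multiply by (sqrt(22) + sqrt(33)) + sqrt(17), then rationalise the remaining surd.

(-19*sqrt(17) + 3*sqrt(33) + 14*sqrt(22) + 11*sqrt(102))/365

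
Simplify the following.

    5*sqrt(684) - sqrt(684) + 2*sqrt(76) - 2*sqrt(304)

5*sqrt(684) = 30*sqrt(19); sqrt(684) = 6*sqrt(19); 2*sqrt(76) = 4*sqrt(19); 2*sqrt(304) = 8*sqrt(19)
Combine: (30 - 6 + 4 - 8)·sqrt(19) = 20*sqrt(19)

20*sqrt(19)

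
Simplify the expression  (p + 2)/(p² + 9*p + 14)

1/(p + 7)

Factor: p² + 9*p + 14 = (p + 7)·(p + 2)
Cancel the common factor (p + 2).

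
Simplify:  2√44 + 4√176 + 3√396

2√44 = 4*√11; 4√176 = 16*√11; 3√396 = 18*√11
Combine: (4 + 16 + 18)·√11 = 38*√11

38*√11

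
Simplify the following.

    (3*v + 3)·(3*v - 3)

9*v² - 9

Difference of squares with P = 3*v, Q = 3.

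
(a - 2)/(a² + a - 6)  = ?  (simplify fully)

1/(a + 3)

Factor: a² + a - 6 = (a + 3)·(a - 2)
Cancel the common factor (a - 2).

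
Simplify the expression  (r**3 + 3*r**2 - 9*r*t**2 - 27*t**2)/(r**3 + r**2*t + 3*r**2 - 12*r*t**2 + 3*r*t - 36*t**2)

Factor: r**3 + 3*r**2 - 9*r*t**2 - 27*t**2 = (r - 3*t)*(r + 3*t)*(r + 3);  r**3 + r**2*t + 3*r**2 - 12*r*t**2 + 3*r*t - 36*t**2 = (r - 3*t)*(r + 3)*(r + 4*t)
Cancel the common factors (r + 3), (r - 3*t).

(r + 3*t)/(r + 4*t)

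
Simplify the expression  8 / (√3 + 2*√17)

(-8*√3 + 16*√17)/65

Multiply numerator and denominator by -√3 + 2*√17.
Denominator becomes 65; numerator becomes -8*√3 + 16*√17.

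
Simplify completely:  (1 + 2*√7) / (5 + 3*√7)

(-7*√7 + 37)/38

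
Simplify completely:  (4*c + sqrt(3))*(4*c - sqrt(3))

16*c^2 - 3

(4*c)^2 - (sqrt(3))^2 = 16*c^2 - 3.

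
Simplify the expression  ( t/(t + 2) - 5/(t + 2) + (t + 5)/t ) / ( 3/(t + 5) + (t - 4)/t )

(2*t³ + 12*t² + 20*t + 50)/(t³ + 6*t² - 12*t - 40)

Numerator: t/(t + 2) - 5/(t + 2) + (t + 5)/t = (2*t² + 2*t + 10)/(t² + 2*t)
Denominator: 3/(t + 5) + (t - 4)/t = (t² + 4*t - 20)/(t² + 5*t)
Divide: ((2*t² + 2*t + 10)/(t² + 2*t)) · ((t² + 5*t)/(t² + 4*t - 20)) = (2*t³ + 12*t² + 20*t + 50)/(t³ + 6*t² - 12*t - 40)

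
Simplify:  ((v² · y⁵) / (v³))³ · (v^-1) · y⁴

y^19/v⁴

Inside the bracket: (v^-1) · y⁵
Raise to the power 3: (v^-3) · y^15
Multiply by (v^-1) · y⁴: add exponents.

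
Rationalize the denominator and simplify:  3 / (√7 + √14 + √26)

Group as (√14 + √26) + √7; multiply by (√14 + √26) - √7, then rationalise the remaining surd.

(-84*√13 - 15*√26 + 57*√14 + 99*√7)/367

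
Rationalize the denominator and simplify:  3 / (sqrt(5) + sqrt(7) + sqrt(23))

Group as (sqrt(5) + sqrt(23)) + sqrt(7); multiply by (sqrt(5) + sqrt(23)) - sqrt(7), then rationalise the remaining surd.

(-6*sqrt(805) - 33*sqrt(23) + 63*sqrt(7) + 75*sqrt(5))/19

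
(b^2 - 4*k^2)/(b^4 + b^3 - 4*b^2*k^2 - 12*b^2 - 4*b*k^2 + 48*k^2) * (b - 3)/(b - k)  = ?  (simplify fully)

Factor: b^2 - 4*k^2 = (b - 2*k)*(b + 2*k);  b^4 + b^3 - 4*b^2*k^2 - 12*b^2 - 4*b*k^2 + 48*k^2 = (b - 2*k)*(b - 3)*(b + 2*k)*(b + 4)
Cancel the common factors (b - 2*k), (b + 2*k), (b - 3).

1/(b^2 - b*k + 4*b - 4*k)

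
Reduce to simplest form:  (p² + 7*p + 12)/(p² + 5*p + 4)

(p + 3)/(p + 1)

Factor: p² + 7*p + 12 = (p + 3)·(p + 4);  p² + 5*p + 4 = (p + 4)·(p + 1)
Cancel the common factor (p + 4).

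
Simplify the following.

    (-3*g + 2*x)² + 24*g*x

Expanding gives 9*g² + 12*g*x + 4*x², a perfect square.

(3*g + 2*x)²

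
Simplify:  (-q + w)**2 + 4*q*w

Expanding gives q**2 + 2*q*w + w**2, a perfect square.

(q + w)**2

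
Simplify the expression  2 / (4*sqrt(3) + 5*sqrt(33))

Multiply numerator and denominator by -5*sqrt(33) + 4*sqrt(3).
Denominator becomes -777; numerator becomes -10*sqrt(33) + 8*sqrt(3).

(-8*sqrt(3) + 10*sqrt(33))/777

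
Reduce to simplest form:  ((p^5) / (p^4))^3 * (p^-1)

p^2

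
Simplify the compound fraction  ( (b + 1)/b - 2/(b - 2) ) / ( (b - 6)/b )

Numerator: (b + 1)/b - 2/(b - 2) = (b^2 - 3*b - 2)/(b^2 - 2*b)
Denominator: (b - 6)/b = (b - 6)/b
Divide: ((b^2 - 3*b - 2)/(b^2 - 2*b)) · (b/(b - 6)) = (b^2 - 3*b - 2)/(b^2 - 8*b + 12)

(b^2 - 3*b - 2)/(b^2 - 8*b + 12)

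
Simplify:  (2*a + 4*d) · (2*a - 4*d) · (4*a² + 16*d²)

((2*a)+(4*d))((2*a)-(4*d)) = 4*a² - 16*d²; continue pairing.

16*a⁴ - 256*d⁴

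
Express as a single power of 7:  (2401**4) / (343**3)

2401**4 = 7**16; 343**3 = 7**9
Combine exponents: 7**7

7**7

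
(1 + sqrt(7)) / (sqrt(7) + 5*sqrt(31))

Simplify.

Multiply numerator and denominator by -5*sqrt(31) + sqrt(7).
Denominator becomes -768; numerator becomes -5*sqrt(217) - 5*sqrt(31) + sqrt(7) + 7.

(-7 - sqrt(7) + 5*sqrt(31) + 5*sqrt(217))/768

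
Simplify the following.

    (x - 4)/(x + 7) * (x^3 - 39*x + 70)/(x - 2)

Factor: x^3 - 39*x + 70 = (x - 2)*(x - 5)*(x + 7)
Cancel the common factors (x - 2), (x + 7).

x^2 - 9*x + 20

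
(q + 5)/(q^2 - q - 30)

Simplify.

1/(q - 6)

Factor: q^2 - q - 30 = (q + 5)*(q - 6)
Cancel the common factor (q + 5).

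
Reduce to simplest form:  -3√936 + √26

-17*√26

3√936 = 18*√26; √26 = √26
Combine: (-18 + 1)·√26 = -17*√26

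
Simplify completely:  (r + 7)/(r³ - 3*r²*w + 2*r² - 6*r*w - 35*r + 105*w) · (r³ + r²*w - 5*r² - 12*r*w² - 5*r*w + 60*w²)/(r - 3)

Factor: r³ - 3*r²*w + 2*r² - 6*r*w - 35*r + 105*w = (r - 3*w)·(r + 7)·(r - 5);  r³ + r²*w - 5*r² - 12*r*w² - 5*r*w + 60*w² = (r + 4*w)·(r - 5)·(r - 3*w)
Cancel the common factors (r + 7), (r - 5), (r - 3*w).

(r + 4*w)/(r - 3)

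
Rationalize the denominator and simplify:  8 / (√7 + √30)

Multiply numerator and denominator by -√30 + √7.
Denominator becomes -23; numerator becomes -8*√30 + 8*√7.

(-8*√7 + 8*√30)/23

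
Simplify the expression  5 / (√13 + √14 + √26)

Group as (√14 + √26) + √13; multiply by (√14 + √26) - √13, then rationalise the remaining surd.

(-260*√7 + 5*√26 + 125*√14 + 135*√13)/727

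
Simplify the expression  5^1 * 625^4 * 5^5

5^22

5^1 = 5^1; 625^4 = 5^16; 5^5 = 5^5
Combine exponents: 5^22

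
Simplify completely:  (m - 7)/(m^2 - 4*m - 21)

1/(m + 3)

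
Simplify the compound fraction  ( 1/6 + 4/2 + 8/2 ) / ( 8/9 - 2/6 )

Numerator: 1/6 + 4/2 + 8/2 = 37/6
Denominator: 8/9 - 2/6 = 5/9
Divide: (37/6) · (9/5) = 111/10

111/10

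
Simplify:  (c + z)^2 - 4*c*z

(c - z)^2

Expand the square and combine the 4*c*z term.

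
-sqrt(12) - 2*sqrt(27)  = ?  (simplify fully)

-8*sqrt(3)

sqrt(12) = 2*sqrt(3); 2*sqrt(27) = 6*sqrt(3)
Combine: (-2 - 6)·sqrt(3) = -8*sqrt(3)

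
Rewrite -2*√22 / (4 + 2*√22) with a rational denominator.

(-11 + √22)/9

Multiply numerator and denominator by -2*√22 + 4.
Denominator becomes -72; numerator becomes -8*√22 + 88.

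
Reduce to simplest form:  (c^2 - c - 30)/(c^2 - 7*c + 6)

(c + 5)/(c - 1)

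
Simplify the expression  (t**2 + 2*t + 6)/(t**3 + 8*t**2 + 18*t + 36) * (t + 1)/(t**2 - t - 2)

1/(t**2 + 4*t - 12)

Factor: t**3 + 8*t**2 + 18*t + 36 = (t + 6)*(t**2 + 2*t + 6);  t**2 - t - 2 = (t - 2)*(t + 1)
Cancel the common factors (t**2 + 2*t + 6), (t + 1).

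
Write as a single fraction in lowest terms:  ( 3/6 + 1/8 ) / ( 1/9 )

Numerator: 3/6 + 1/8 = 5/8
Denominator: 1/9 = 1/9
Divide: (5/8) · (9) = 45/8

45/8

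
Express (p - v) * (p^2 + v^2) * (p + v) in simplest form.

p^4 - v^4

(p+v)(p-v) = p^2 - v^2; continue pairing.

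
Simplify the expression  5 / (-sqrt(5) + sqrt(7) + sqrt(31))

(-145*sqrt(7) - 10*sqrt(1085) + 165*sqrt(5) + 95*sqrt(31))/221

Group as (sqrt(7) + sqrt(31)) - sqrt(5); multiply by (sqrt(7) + sqrt(31)) + sqrt(5), then rationalise the remaining surd.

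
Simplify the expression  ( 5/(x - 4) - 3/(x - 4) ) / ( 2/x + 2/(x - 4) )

Numerator: 5/(x - 4) - 3/(x - 4) = 2/(x - 4)
Denominator: 2/x + 2/(x - 4) = (4*x - 8)/(x² - 4*x)
Divide: (2/(x - 4)) · ((x² - 4*x)/(4*x - 8)) = x/(2*x - 4)

x/(2*x - 4)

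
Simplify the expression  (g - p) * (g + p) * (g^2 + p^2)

(g+p)(g-p) = g^2 - p^2; continue pairing.

g^4 - p^4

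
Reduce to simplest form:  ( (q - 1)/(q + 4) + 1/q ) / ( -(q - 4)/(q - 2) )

Numerator: (q - 1)/(q + 4) + 1/q = (q² + 4)/(q² + 4*q)
Denominator: -(q - 4)/(q - 2) = (-q + 4)/(q - 2)
Divide: ((q² + 4)/(q² + 4*q)) · ((q - 2)/(-q + 4)) = (-q³ + 2*q² - 4*q + 8)/(q³ - 16*q)

(-q³ + 2*q² - 4*q + 8)/(q³ - 16*q)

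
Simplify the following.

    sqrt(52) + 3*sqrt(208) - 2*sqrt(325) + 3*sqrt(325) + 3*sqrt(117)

28*sqrt(13)

sqrt(52) = 2*sqrt(13); 3*sqrt(208) = 12*sqrt(13); 2*sqrt(325) = 10*sqrt(13); 3*sqrt(325) = 15*sqrt(13); 3*sqrt(117) = 9*sqrt(13)
Combine: (2 + 12 - 10 + 15 + 9)·sqrt(13) = 28*sqrt(13)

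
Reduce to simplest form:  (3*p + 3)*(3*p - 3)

9*p^2 - 9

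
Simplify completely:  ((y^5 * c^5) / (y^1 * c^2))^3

Inside the bracket: y^4 * c^3
Raise to the power 3: y^12 * c^9

c^9*y^12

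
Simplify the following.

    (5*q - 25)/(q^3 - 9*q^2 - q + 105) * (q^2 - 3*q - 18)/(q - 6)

5/(q - 7)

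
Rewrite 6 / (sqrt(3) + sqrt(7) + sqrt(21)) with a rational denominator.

Group as (sqrt(3) + sqrt(21)) + sqrt(7); multiply by (sqrt(3) + sqrt(21)) - sqrt(7), then rationalise the remaining surd.

(-102*sqrt(7) - 150*sqrt(3) + 252 + 66*sqrt(21))/37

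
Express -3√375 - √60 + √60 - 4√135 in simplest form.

-27*√15

3√375 = 15*√15; √60 = 2*√15; √60 = 2*√15; 4√135 = 12*√15
Combine: (-15 - 2 + 2 - 12)·√15 = -27*√15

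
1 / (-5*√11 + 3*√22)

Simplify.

(-5*√11 - 3*√22)/77

Multiply numerator and denominator by 3*√22 + 5*√11.
Denominator becomes -77; numerator becomes 3*√22 + 5*√11.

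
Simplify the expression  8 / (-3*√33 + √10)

Multiply numerator and denominator by √10 + 3*√33.
Denominator becomes -287; numerator becomes 8*√10 + 24*√33.

(-24*√33 - 8*√10)/287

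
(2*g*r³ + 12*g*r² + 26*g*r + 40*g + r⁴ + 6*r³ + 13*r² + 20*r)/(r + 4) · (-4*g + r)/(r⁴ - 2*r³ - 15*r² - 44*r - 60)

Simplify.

(-8*g² - 2*g*r + r²)/(r² - 4*r - 12)

Factor: 2*g*r³ + 12*g*r² + 26*g*r + 40*g + r⁴ + 6*r³ + 13*r² + 20*r = (2*g + r)·(r² + 2*r + 5)·(r + 4);  r⁴ - 2*r³ - 15*r² - 44*r - 60 = (r + 2)·(r - 6)·(r² + 2*r + 5)
Cancel the common factors (r² + 2*r + 5), (r + 4).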